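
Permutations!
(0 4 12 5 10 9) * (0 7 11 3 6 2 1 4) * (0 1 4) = (0 1)(2 4 12 5 10 9 7 11 3 6) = [1, 0, 4, 6, 12, 10, 2, 11, 8, 7, 9, 3, 5]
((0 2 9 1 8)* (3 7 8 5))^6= ((0 2 9 1 5 3 7 8))^6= (0 7 5 9)(1 2 8 3)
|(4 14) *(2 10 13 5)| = |(2 10 13 5)(4 14)| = 4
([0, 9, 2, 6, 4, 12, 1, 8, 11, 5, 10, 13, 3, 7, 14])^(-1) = [0, 6, 2, 12, 4, 9, 3, 13, 7, 1, 10, 8, 5, 11, 14]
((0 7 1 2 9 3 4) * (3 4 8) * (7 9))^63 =(9)(3 8)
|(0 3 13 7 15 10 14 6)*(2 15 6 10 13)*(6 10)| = 9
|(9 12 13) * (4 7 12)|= |(4 7 12 13 9)|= 5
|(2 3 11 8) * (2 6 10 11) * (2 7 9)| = 4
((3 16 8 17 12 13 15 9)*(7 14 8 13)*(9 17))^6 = (3 7 13 8 17)(9 12 16 14 15)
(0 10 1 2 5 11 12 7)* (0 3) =(0 10 1 2 5 11 12 7 3) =[10, 2, 5, 0, 4, 11, 6, 3, 8, 9, 1, 12, 7]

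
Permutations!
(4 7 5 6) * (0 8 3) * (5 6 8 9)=(0 9 5 8 3)(4 7 6)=[9, 1, 2, 0, 7, 8, 4, 6, 3, 5]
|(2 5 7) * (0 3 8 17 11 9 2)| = |(0 3 8 17 11 9 2 5 7)| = 9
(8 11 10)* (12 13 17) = (8 11 10)(12 13 17) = [0, 1, 2, 3, 4, 5, 6, 7, 11, 9, 8, 10, 13, 17, 14, 15, 16, 12]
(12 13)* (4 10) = (4 10)(12 13) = [0, 1, 2, 3, 10, 5, 6, 7, 8, 9, 4, 11, 13, 12]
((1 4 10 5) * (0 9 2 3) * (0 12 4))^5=(0 4 9 10 2 5 3 1 12)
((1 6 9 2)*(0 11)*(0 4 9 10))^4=(0 2)(1 11)(4 6)(9 10)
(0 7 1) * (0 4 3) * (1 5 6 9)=[7, 4, 2, 0, 3, 6, 9, 5, 8, 1]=(0 7 5 6 9 1 4 3)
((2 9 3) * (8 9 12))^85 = ((2 12 8 9 3))^85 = (12)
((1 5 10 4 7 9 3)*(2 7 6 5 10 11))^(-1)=((1 10 4 6 5 11 2 7 9 3))^(-1)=(1 3 9 7 2 11 5 6 4 10)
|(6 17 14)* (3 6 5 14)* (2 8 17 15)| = 6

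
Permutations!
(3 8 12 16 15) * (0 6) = [6, 1, 2, 8, 4, 5, 0, 7, 12, 9, 10, 11, 16, 13, 14, 3, 15] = (0 6)(3 8 12 16 15)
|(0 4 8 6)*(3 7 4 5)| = 7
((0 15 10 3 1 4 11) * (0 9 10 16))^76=(0 15 16)(1 10 11)(3 9 4)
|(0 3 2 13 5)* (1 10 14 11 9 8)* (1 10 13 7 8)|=12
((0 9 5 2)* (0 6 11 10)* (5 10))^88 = ((0 9 10)(2 6 11 5))^88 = (11)(0 9 10)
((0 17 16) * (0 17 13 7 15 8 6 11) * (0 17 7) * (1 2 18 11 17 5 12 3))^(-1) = (0 13)(1 3 12 5 11 18 2)(6 8 15 7 16 17)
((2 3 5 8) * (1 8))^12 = ((1 8 2 3 5))^12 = (1 2 5 8 3)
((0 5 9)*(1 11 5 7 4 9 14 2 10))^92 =((0 7 4 9)(1 11 5 14 2 10))^92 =(1 5 2)(10 11 14)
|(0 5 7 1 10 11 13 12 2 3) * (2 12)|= |(0 5 7 1 10 11 13 2 3)|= 9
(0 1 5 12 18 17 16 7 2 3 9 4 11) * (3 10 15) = (0 1 5 12 18 17 16 7 2 10 15 3 9 4 11) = [1, 5, 10, 9, 11, 12, 6, 2, 8, 4, 15, 0, 18, 13, 14, 3, 7, 16, 17]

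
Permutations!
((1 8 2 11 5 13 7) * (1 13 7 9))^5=(1 7 2 9 5 8 13 11)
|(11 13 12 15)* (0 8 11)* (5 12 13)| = |(0 8 11 5 12 15)| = 6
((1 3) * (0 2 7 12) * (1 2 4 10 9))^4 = ((0 4 10 9 1 3 2 7 12))^4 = (0 1 12 9 7 10 2 4 3)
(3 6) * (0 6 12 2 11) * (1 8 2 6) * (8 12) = (0 1 12 6 3 8 2 11) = [1, 12, 11, 8, 4, 5, 3, 7, 2, 9, 10, 0, 6]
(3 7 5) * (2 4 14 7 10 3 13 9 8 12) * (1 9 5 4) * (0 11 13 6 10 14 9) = (0 11 13 5 6 10 3 14 7 4 9 8 12 2 1) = [11, 0, 1, 14, 9, 6, 10, 4, 12, 8, 3, 13, 2, 5, 7]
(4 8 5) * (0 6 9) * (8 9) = [6, 1, 2, 3, 9, 4, 8, 7, 5, 0] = (0 6 8 5 4 9)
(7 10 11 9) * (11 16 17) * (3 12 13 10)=[0, 1, 2, 12, 4, 5, 6, 3, 8, 7, 16, 9, 13, 10, 14, 15, 17, 11]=(3 12 13 10 16 17 11 9 7)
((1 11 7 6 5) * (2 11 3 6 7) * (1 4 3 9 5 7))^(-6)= ((1 9 5 4 3 6 7)(2 11))^(-6)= (11)(1 9 5 4 3 6 7)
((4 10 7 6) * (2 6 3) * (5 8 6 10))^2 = ((2 10 7 3)(4 5 8 6))^2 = (2 7)(3 10)(4 8)(5 6)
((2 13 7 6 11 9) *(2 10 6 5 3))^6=((2 13 7 5 3)(6 11 9 10))^6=(2 13 7 5 3)(6 9)(10 11)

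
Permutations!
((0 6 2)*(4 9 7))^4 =(0 6 2)(4 9 7)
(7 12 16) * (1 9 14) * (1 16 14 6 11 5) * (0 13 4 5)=(0 13 4 5 1 9 6 11)(7 12 14 16)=[13, 9, 2, 3, 5, 1, 11, 12, 8, 6, 10, 0, 14, 4, 16, 15, 7]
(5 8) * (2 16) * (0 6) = (0 6)(2 16)(5 8) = [6, 1, 16, 3, 4, 8, 0, 7, 5, 9, 10, 11, 12, 13, 14, 15, 2]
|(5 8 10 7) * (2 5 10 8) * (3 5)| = 6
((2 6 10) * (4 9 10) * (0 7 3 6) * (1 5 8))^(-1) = ((0 7 3 6 4 9 10 2)(1 5 8))^(-1) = (0 2 10 9 4 6 3 7)(1 8 5)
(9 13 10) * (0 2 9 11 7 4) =(0 2 9 13 10 11 7 4) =[2, 1, 9, 3, 0, 5, 6, 4, 8, 13, 11, 7, 12, 10]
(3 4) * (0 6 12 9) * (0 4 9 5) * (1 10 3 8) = (0 6 12 5)(1 10 3 9 4 8) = [6, 10, 2, 9, 8, 0, 12, 7, 1, 4, 3, 11, 5]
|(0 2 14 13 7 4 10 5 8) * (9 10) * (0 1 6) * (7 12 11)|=14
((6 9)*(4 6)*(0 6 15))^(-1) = (0 15 4 9 6)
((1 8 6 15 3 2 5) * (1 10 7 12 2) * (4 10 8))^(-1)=((1 4 10 7 12 2 5 8 6 15 3))^(-1)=(1 3 15 6 8 5 2 12 7 10 4)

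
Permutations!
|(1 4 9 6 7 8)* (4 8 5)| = |(1 8)(4 9 6 7 5)| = 10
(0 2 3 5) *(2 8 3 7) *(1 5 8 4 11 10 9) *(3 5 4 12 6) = (0 12 6 3 8 5)(1 4 11 10 9)(2 7) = [12, 4, 7, 8, 11, 0, 3, 2, 5, 1, 9, 10, 6]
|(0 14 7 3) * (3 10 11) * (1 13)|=6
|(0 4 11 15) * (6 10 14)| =12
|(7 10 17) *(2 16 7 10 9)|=4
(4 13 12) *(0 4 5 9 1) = (0 4 13 12 5 9 1) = [4, 0, 2, 3, 13, 9, 6, 7, 8, 1, 10, 11, 5, 12]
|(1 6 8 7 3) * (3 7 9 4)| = 6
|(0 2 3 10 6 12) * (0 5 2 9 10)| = |(0 9 10 6 12 5 2 3)| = 8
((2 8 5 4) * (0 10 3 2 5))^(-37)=(0 2 10 8 3)(4 5)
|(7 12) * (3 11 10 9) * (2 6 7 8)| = |(2 6 7 12 8)(3 11 10 9)| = 20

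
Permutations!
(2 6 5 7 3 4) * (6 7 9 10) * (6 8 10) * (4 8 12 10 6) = [0, 1, 7, 8, 2, 9, 5, 3, 6, 4, 12, 11, 10] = (2 7 3 8 6 5 9 4)(10 12)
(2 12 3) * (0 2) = [2, 1, 12, 0, 4, 5, 6, 7, 8, 9, 10, 11, 3] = (0 2 12 3)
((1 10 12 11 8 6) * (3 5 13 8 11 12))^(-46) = ((1 10 3 5 13 8 6))^(-46) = (1 5 6 3 8 10 13)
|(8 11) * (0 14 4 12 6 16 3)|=|(0 14 4 12 6 16 3)(8 11)|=14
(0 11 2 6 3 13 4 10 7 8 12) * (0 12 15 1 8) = (0 11 2 6 3 13 4 10 7)(1 8 15) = [11, 8, 6, 13, 10, 5, 3, 0, 15, 9, 7, 2, 12, 4, 14, 1]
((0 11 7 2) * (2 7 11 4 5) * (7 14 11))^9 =(14)(0 4 5 2)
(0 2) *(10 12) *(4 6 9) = (0 2)(4 6 9)(10 12) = [2, 1, 0, 3, 6, 5, 9, 7, 8, 4, 12, 11, 10]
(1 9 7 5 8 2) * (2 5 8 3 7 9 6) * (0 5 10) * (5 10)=(0 10)(1 6 2)(3 7 8 5)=[10, 6, 1, 7, 4, 3, 2, 8, 5, 9, 0]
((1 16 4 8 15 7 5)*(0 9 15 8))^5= (0 1 15 4 5 9 16 7)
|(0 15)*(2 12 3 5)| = |(0 15)(2 12 3 5)| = 4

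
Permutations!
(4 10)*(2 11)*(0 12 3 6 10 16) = [12, 1, 11, 6, 16, 5, 10, 7, 8, 9, 4, 2, 3, 13, 14, 15, 0] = (0 12 3 6 10 4 16)(2 11)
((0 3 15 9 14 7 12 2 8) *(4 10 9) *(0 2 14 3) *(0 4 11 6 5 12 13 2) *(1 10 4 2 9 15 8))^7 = ((0 2 1 10 15 11 6 5 12 14 7 13 9 3 8))^7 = (0 5 8 6 3 11 9 15 13 10 7 1 14 2 12)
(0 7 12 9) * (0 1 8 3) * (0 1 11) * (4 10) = [7, 8, 2, 1, 10, 5, 6, 12, 3, 11, 4, 0, 9] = (0 7 12 9 11)(1 8 3)(4 10)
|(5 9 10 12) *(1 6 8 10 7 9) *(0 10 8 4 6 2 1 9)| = |(0 10 12 5 9 7)(1 2)(4 6)| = 6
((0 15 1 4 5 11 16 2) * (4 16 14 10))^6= (0 15 1 16 2)(4 5 11 14 10)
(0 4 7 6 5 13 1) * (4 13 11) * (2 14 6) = (0 13 1)(2 14 6 5 11 4 7) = [13, 0, 14, 3, 7, 11, 5, 2, 8, 9, 10, 4, 12, 1, 6]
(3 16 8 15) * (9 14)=(3 16 8 15)(9 14)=[0, 1, 2, 16, 4, 5, 6, 7, 15, 14, 10, 11, 12, 13, 9, 3, 8]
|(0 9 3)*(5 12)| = |(0 9 3)(5 12)| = 6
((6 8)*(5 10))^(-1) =((5 10)(6 8))^(-1) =(5 10)(6 8)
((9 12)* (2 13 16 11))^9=(2 13 16 11)(9 12)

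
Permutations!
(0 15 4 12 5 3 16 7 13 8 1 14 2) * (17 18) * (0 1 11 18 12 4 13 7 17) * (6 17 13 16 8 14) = (0 15 16 13 14 2 1 6 17 12 5 3 8 11 18) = [15, 6, 1, 8, 4, 3, 17, 7, 11, 9, 10, 18, 5, 14, 2, 16, 13, 12, 0]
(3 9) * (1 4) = (1 4)(3 9) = [0, 4, 2, 9, 1, 5, 6, 7, 8, 3]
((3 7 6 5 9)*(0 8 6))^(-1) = ((0 8 6 5 9 3 7))^(-1) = (0 7 3 9 5 6 8)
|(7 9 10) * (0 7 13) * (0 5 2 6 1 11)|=|(0 7 9 10 13 5 2 6 1 11)|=10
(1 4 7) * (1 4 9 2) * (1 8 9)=(2 8 9)(4 7)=[0, 1, 8, 3, 7, 5, 6, 4, 9, 2]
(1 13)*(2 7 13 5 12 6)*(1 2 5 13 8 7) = (1 13 2)(5 12 6)(7 8) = [0, 13, 1, 3, 4, 12, 5, 8, 7, 9, 10, 11, 6, 2]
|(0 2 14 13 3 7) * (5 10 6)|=|(0 2 14 13 3 7)(5 10 6)|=6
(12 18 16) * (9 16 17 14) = [0, 1, 2, 3, 4, 5, 6, 7, 8, 16, 10, 11, 18, 13, 9, 15, 12, 14, 17] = (9 16 12 18 17 14)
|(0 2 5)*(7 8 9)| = |(0 2 5)(7 8 9)| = 3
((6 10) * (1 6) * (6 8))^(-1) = (1 10 6 8)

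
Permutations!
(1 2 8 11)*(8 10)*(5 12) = [0, 2, 10, 3, 4, 12, 6, 7, 11, 9, 8, 1, 5] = (1 2 10 8 11)(5 12)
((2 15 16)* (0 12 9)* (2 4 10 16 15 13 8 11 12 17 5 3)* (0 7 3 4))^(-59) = (0 17 5 4 10 16)(2 9 8 3 12 13 7 11)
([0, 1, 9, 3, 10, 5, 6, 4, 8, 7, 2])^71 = [0, 1, 9, 3, 10, 5, 6, 4, 8, 7, 2]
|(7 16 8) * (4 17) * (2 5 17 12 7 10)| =9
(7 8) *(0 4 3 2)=(0 4 3 2)(7 8)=[4, 1, 0, 2, 3, 5, 6, 8, 7]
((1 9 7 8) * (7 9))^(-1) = (9)(1 8 7)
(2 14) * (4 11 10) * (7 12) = (2 14)(4 11 10)(7 12) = [0, 1, 14, 3, 11, 5, 6, 12, 8, 9, 4, 10, 7, 13, 2]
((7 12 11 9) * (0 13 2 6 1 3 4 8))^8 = (13)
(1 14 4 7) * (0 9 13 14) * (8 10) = (0 9 13 14 4 7 1)(8 10) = [9, 0, 2, 3, 7, 5, 6, 1, 10, 13, 8, 11, 12, 14, 4]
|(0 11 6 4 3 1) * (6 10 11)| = |(0 6 4 3 1)(10 11)| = 10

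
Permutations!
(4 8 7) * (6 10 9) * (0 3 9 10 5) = [3, 1, 2, 9, 8, 0, 5, 4, 7, 6, 10] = (10)(0 3 9 6 5)(4 8 7)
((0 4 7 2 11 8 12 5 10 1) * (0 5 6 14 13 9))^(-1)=(0 9 13 14 6 12 8 11 2 7 4)(1 10 5)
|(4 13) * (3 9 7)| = |(3 9 7)(4 13)| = 6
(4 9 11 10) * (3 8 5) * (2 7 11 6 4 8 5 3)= (2 7 11 10 8 3 5)(4 9 6)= [0, 1, 7, 5, 9, 2, 4, 11, 3, 6, 8, 10]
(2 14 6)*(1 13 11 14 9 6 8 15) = (1 13 11 14 8 15)(2 9 6) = [0, 13, 9, 3, 4, 5, 2, 7, 15, 6, 10, 14, 12, 11, 8, 1]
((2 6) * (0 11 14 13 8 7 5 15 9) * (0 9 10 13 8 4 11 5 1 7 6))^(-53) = ((0 5 15 10 13 4 11 14 8 6 2)(1 7))^(-53) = (0 15 13 11 8 2 5 10 4 14 6)(1 7)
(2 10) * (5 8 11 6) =(2 10)(5 8 11 6) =[0, 1, 10, 3, 4, 8, 5, 7, 11, 9, 2, 6]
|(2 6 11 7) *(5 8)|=4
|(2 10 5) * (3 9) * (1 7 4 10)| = 6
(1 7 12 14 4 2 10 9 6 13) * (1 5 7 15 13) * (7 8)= [0, 15, 10, 3, 2, 8, 1, 12, 7, 6, 9, 11, 14, 5, 4, 13]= (1 15 13 5 8 7 12 14 4 2 10 9 6)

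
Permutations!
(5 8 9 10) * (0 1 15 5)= (0 1 15 5 8 9 10)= [1, 15, 2, 3, 4, 8, 6, 7, 9, 10, 0, 11, 12, 13, 14, 5]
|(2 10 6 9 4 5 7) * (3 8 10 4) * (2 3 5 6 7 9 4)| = 4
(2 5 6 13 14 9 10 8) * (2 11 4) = [0, 1, 5, 3, 2, 6, 13, 7, 11, 10, 8, 4, 12, 14, 9] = (2 5 6 13 14 9 10 8 11 4)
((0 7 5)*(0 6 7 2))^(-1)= (0 2)(5 7 6)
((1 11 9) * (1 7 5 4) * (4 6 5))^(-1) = ((1 11 9 7 4)(5 6))^(-1) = (1 4 7 9 11)(5 6)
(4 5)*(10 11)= (4 5)(10 11)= [0, 1, 2, 3, 5, 4, 6, 7, 8, 9, 11, 10]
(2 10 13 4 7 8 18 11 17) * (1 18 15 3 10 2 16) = (1 18 11 17 16)(3 10 13 4 7 8 15) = [0, 18, 2, 10, 7, 5, 6, 8, 15, 9, 13, 17, 12, 4, 14, 3, 1, 16, 11]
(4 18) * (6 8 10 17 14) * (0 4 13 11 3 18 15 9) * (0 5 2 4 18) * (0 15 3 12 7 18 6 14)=(0 6 8 10 17)(2 4 3 15 9 5)(7 18 13 11 12)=[6, 1, 4, 15, 3, 2, 8, 18, 10, 5, 17, 12, 7, 11, 14, 9, 16, 0, 13]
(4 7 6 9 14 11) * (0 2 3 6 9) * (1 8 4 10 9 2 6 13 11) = (0 6)(1 8 4 7 2 3 13 11 10 9 14) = [6, 8, 3, 13, 7, 5, 0, 2, 4, 14, 9, 10, 12, 11, 1]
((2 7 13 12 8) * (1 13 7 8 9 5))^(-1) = ((1 13 12 9 5)(2 8))^(-1) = (1 5 9 12 13)(2 8)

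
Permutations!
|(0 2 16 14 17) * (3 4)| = |(0 2 16 14 17)(3 4)| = 10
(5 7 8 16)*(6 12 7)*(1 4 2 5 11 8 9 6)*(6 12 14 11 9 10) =[0, 4, 5, 3, 2, 1, 14, 10, 16, 12, 6, 8, 7, 13, 11, 15, 9] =(1 4 2 5)(6 14 11 8 16 9 12 7 10)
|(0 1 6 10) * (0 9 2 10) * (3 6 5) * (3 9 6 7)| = |(0 1 5 9 2 10 6)(3 7)| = 14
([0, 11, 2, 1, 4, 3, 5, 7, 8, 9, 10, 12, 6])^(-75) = (1 6)(3 12)(5 11)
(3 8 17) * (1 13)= (1 13)(3 8 17)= [0, 13, 2, 8, 4, 5, 6, 7, 17, 9, 10, 11, 12, 1, 14, 15, 16, 3]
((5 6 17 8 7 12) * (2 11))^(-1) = ((2 11)(5 6 17 8 7 12))^(-1) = (2 11)(5 12 7 8 17 6)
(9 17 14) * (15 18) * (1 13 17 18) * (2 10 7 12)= (1 13 17 14 9 18 15)(2 10 7 12)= [0, 13, 10, 3, 4, 5, 6, 12, 8, 18, 7, 11, 2, 17, 9, 1, 16, 14, 15]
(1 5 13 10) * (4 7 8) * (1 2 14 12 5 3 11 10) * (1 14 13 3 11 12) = (1 11 10 2 13 14)(3 12 5)(4 7 8) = [0, 11, 13, 12, 7, 3, 6, 8, 4, 9, 2, 10, 5, 14, 1]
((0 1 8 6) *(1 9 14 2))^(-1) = ((0 9 14 2 1 8 6))^(-1) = (0 6 8 1 2 14 9)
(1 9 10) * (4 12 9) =[0, 4, 2, 3, 12, 5, 6, 7, 8, 10, 1, 11, 9] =(1 4 12 9 10)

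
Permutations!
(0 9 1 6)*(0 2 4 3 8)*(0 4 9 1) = (0 1 6 2 9)(3 8 4) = [1, 6, 9, 8, 3, 5, 2, 7, 4, 0]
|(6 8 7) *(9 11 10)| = 3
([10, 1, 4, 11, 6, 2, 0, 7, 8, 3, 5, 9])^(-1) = (0 6 4 2 5 10)(3 9 11)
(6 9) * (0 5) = (0 5)(6 9) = [5, 1, 2, 3, 4, 0, 9, 7, 8, 6]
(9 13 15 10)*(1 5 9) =(1 5 9 13 15 10) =[0, 5, 2, 3, 4, 9, 6, 7, 8, 13, 1, 11, 12, 15, 14, 10]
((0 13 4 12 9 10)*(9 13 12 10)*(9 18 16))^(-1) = (0 10 4 13 12)(9 16 18)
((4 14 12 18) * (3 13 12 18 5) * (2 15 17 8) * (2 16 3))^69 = ((2 15 17 8 16 3 13 12 5)(4 14 18))^69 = (18)(2 13 8)(3 17 5)(12 16 15)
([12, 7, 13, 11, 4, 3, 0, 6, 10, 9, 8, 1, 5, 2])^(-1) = [6, 11, 13, 5, 4, 12, 7, 1, 10, 9, 8, 3, 0, 2]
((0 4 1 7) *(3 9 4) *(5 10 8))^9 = (10)(0 4)(1 3)(7 9)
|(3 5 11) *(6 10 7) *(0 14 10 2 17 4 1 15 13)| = |(0 14 10 7 6 2 17 4 1 15 13)(3 5 11)| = 33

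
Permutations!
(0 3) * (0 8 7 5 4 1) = [3, 0, 2, 8, 1, 4, 6, 5, 7] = (0 3 8 7 5 4 1)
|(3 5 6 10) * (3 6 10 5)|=|(5 10 6)|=3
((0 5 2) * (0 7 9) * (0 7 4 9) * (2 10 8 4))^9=((0 5 10 8 4 9 7))^9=(0 10 4 7 5 8 9)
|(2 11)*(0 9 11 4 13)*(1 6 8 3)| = |(0 9 11 2 4 13)(1 6 8 3)| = 12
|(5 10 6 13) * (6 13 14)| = 6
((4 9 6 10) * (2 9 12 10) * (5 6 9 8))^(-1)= ((2 8 5 6)(4 12 10))^(-1)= (2 6 5 8)(4 10 12)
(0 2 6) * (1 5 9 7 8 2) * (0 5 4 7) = [1, 4, 6, 3, 7, 9, 5, 8, 2, 0] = (0 1 4 7 8 2 6 5 9)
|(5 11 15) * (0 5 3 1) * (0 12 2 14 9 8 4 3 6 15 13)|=|(0 5 11 13)(1 12 2 14 9 8 4 3)(6 15)|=8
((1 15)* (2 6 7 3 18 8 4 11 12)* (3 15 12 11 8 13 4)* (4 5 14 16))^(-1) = ((1 12 2 6 7 15)(3 18 13 5 14 16 4 8))^(-1) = (1 15 7 6 2 12)(3 8 4 16 14 5 13 18)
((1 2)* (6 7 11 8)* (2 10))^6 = ((1 10 2)(6 7 11 8))^6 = (6 11)(7 8)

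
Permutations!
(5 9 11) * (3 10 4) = [0, 1, 2, 10, 3, 9, 6, 7, 8, 11, 4, 5] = (3 10 4)(5 9 11)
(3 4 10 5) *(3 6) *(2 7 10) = (2 7 10 5 6 3 4) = [0, 1, 7, 4, 2, 6, 3, 10, 8, 9, 5]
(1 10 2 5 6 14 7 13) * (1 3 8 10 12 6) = [0, 12, 5, 8, 4, 1, 14, 13, 10, 9, 2, 11, 6, 3, 7] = (1 12 6 14 7 13 3 8 10 2 5)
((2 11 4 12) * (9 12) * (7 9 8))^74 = ((2 11 4 8 7 9 12))^74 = (2 7 11 9 4 12 8)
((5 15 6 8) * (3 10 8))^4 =((3 10 8 5 15 6))^4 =(3 15 8)(5 10 6)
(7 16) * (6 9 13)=[0, 1, 2, 3, 4, 5, 9, 16, 8, 13, 10, 11, 12, 6, 14, 15, 7]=(6 9 13)(7 16)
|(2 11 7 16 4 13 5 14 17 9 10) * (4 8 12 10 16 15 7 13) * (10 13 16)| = |(2 11 16 8 12 13 5 14 17 9 10)(7 15)| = 22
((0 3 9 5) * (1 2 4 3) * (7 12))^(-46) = (12)(0 4 5 2 9 1 3)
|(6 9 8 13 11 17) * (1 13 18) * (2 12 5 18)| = |(1 13 11 17 6 9 8 2 12 5 18)| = 11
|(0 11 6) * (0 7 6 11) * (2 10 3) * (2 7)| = |(11)(2 10 3 7 6)| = 5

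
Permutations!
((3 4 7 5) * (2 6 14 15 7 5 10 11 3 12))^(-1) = (2 12 5 4 3 11 10 7 15 14 6)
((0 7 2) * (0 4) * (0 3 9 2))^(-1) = ((0 7)(2 4 3 9))^(-1) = (0 7)(2 9 3 4)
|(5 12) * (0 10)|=2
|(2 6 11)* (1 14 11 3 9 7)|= 8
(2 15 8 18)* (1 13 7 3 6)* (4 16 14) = (1 13 7 3 6)(2 15 8 18)(4 16 14) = [0, 13, 15, 6, 16, 5, 1, 3, 18, 9, 10, 11, 12, 7, 4, 8, 14, 17, 2]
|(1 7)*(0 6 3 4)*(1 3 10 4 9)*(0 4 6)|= |(1 7 3 9)(6 10)|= 4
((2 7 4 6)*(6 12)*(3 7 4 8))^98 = ((2 4 12 6)(3 7 8))^98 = (2 12)(3 8 7)(4 6)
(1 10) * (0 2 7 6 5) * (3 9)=(0 2 7 6 5)(1 10)(3 9)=[2, 10, 7, 9, 4, 0, 5, 6, 8, 3, 1]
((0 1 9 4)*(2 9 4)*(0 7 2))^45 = ((0 1 4 7 2 9))^45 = (0 7)(1 2)(4 9)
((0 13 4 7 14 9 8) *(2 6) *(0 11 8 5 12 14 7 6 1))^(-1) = (0 1 2 6 4 13)(5 9 14 12)(8 11)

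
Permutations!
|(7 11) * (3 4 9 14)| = |(3 4 9 14)(7 11)| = 4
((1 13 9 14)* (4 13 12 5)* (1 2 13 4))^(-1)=(1 5 12)(2 14 9 13)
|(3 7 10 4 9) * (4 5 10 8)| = |(3 7 8 4 9)(5 10)| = 10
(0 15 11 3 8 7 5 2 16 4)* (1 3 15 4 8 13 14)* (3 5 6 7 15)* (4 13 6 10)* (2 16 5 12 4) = (0 13 14 1 12 4)(2 5 16 8 15 11 3 6 7 10) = [13, 12, 5, 6, 0, 16, 7, 10, 15, 9, 2, 3, 4, 14, 1, 11, 8]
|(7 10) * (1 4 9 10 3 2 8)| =8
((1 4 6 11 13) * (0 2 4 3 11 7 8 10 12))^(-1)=((0 2 4 6 7 8 10 12)(1 3 11 13))^(-1)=(0 12 10 8 7 6 4 2)(1 13 11 3)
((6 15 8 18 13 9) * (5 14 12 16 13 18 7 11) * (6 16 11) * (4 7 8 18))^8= ((4 7 6 15 18)(5 14 12 11)(9 16 13))^8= (4 15 7 18 6)(9 13 16)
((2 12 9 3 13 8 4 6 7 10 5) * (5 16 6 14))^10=(2 12 9 3 13 8 4 14 5)(6 10)(7 16)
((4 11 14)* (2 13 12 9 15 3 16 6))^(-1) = (2 6 16 3 15 9 12 13)(4 14 11)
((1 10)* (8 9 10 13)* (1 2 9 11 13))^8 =((2 9 10)(8 11 13))^8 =(2 10 9)(8 13 11)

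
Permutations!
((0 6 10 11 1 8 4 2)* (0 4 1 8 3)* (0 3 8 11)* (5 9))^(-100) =((11)(0 6 10)(1 8)(2 4)(5 9))^(-100) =(11)(0 10 6)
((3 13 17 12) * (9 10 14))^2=((3 13 17 12)(9 10 14))^2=(3 17)(9 14 10)(12 13)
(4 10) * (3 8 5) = (3 8 5)(4 10) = [0, 1, 2, 8, 10, 3, 6, 7, 5, 9, 4]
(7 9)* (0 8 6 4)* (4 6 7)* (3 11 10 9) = [8, 1, 2, 11, 0, 5, 6, 3, 7, 4, 9, 10] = (0 8 7 3 11 10 9 4)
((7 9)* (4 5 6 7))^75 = (9)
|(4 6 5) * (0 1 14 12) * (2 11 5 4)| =|(0 1 14 12)(2 11 5)(4 6)| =12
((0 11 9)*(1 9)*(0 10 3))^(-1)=((0 11 1 9 10 3))^(-1)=(0 3 10 9 1 11)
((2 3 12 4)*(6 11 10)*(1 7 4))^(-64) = ((1 7 4 2 3 12)(6 11 10))^(-64) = (1 4 3)(2 12 7)(6 10 11)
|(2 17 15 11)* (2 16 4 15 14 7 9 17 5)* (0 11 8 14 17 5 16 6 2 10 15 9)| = 13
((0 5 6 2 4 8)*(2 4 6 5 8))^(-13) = ((0 8)(2 6 4))^(-13) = (0 8)(2 4 6)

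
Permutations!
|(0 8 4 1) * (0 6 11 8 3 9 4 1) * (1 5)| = |(0 3 9 4)(1 6 11 8 5)| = 20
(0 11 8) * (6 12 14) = (0 11 8)(6 12 14) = [11, 1, 2, 3, 4, 5, 12, 7, 0, 9, 10, 8, 14, 13, 6]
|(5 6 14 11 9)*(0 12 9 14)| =10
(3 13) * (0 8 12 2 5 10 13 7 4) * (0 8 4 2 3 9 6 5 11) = (0 4 8 12 3 7 2 11)(5 10 13 9 6) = [4, 1, 11, 7, 8, 10, 5, 2, 12, 6, 13, 0, 3, 9]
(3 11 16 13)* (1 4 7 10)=[0, 4, 2, 11, 7, 5, 6, 10, 8, 9, 1, 16, 12, 3, 14, 15, 13]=(1 4 7 10)(3 11 16 13)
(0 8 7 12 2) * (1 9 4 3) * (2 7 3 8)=(0 2)(1 9 4 8 3)(7 12)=[2, 9, 0, 1, 8, 5, 6, 12, 3, 4, 10, 11, 7]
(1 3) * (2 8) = (1 3)(2 8) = [0, 3, 8, 1, 4, 5, 6, 7, 2]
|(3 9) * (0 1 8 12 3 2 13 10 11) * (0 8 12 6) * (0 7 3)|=|(0 1 12)(2 13 10 11 8 6 7 3 9)|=9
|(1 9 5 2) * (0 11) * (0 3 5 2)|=|(0 11 3 5)(1 9 2)|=12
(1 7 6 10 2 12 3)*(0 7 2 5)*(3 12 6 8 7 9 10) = (12)(0 9 10 5)(1 2 6 3)(7 8) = [9, 2, 6, 1, 4, 0, 3, 8, 7, 10, 5, 11, 12]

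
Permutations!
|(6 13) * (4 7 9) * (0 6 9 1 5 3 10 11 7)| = 30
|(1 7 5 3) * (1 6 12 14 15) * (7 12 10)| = 20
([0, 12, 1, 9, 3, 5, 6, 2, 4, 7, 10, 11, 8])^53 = (1 9 8 2 3 12 7 4)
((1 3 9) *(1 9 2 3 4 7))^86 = (9)(1 7 4)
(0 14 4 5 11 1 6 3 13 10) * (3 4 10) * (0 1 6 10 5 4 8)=(0 14 5 11 6 8)(1 10)(3 13)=[14, 10, 2, 13, 4, 11, 8, 7, 0, 9, 1, 6, 12, 3, 5]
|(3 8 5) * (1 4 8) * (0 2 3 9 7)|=9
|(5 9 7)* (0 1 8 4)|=12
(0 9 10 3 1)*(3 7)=(0 9 10 7 3 1)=[9, 0, 2, 1, 4, 5, 6, 3, 8, 10, 7]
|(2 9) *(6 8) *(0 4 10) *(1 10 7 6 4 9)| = 20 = |(0 9 2 1 10)(4 7 6 8)|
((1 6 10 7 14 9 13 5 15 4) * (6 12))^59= ((1 12 6 10 7 14 9 13 5 15 4))^59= (1 7 5 12 14 15 6 9 4 10 13)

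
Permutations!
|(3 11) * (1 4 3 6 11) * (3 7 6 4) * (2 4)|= 10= |(1 3)(2 4 7 6 11)|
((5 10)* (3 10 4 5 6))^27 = ((3 10 6)(4 5))^27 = (10)(4 5)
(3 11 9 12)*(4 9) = (3 11 4 9 12) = [0, 1, 2, 11, 9, 5, 6, 7, 8, 12, 10, 4, 3]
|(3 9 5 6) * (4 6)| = 5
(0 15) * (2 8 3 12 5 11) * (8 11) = (0 15)(2 11)(3 12 5 8) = [15, 1, 11, 12, 4, 8, 6, 7, 3, 9, 10, 2, 5, 13, 14, 0]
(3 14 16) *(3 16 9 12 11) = [0, 1, 2, 14, 4, 5, 6, 7, 8, 12, 10, 3, 11, 13, 9, 15, 16] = (16)(3 14 9 12 11)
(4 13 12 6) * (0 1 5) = (0 1 5)(4 13 12 6) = [1, 5, 2, 3, 13, 0, 4, 7, 8, 9, 10, 11, 6, 12]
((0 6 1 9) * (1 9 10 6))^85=(10)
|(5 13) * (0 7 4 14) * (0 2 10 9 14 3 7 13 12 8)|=60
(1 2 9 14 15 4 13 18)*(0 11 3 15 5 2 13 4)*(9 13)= [11, 9, 13, 15, 4, 2, 6, 7, 8, 14, 10, 3, 12, 18, 5, 0, 16, 17, 1]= (0 11 3 15)(1 9 14 5 2 13 18)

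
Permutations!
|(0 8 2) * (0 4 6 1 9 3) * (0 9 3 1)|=|(0 8 2 4 6)(1 3 9)|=15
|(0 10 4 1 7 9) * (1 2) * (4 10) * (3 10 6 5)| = |(0 4 2 1 7 9)(3 10 6 5)| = 12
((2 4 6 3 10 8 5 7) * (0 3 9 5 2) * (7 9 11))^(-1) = ((0 3 10 8 2 4 6 11 7)(5 9))^(-1) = (0 7 11 6 4 2 8 10 3)(5 9)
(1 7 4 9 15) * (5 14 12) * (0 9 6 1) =(0 9 15)(1 7 4 6)(5 14 12) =[9, 7, 2, 3, 6, 14, 1, 4, 8, 15, 10, 11, 5, 13, 12, 0]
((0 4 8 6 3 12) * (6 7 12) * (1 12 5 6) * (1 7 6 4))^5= (0 12 1)(3 6 8 4 5 7)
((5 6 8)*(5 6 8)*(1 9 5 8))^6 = (9)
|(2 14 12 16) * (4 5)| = 4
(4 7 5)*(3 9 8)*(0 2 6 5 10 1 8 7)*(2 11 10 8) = (0 11 10 1 2 6 5 4)(3 9 7 8) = [11, 2, 6, 9, 0, 4, 5, 8, 3, 7, 1, 10]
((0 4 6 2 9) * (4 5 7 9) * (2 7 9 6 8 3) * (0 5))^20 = ((2 4 8 3)(5 9)(6 7))^20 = (9)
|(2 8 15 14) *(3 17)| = |(2 8 15 14)(3 17)| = 4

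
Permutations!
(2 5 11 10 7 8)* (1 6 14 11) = (1 6 14 11 10 7 8 2 5) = [0, 6, 5, 3, 4, 1, 14, 8, 2, 9, 7, 10, 12, 13, 11]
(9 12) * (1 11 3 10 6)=(1 11 3 10 6)(9 12)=[0, 11, 2, 10, 4, 5, 1, 7, 8, 12, 6, 3, 9]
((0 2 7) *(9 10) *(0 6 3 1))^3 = (0 6)(1 7)(2 3)(9 10)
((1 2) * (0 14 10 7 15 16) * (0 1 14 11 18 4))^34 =((0 11 18 4)(1 2 14 10 7 15 16))^34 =(0 18)(1 16 15 7 10 14 2)(4 11)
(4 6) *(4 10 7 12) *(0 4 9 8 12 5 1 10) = [4, 10, 2, 3, 6, 1, 0, 5, 12, 8, 7, 11, 9] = (0 4 6)(1 10 7 5)(8 12 9)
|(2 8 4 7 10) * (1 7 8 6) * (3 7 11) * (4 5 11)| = 10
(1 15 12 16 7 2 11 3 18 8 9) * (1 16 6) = (1 15 12 6)(2 11 3 18 8 9 16 7) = [0, 15, 11, 18, 4, 5, 1, 2, 9, 16, 10, 3, 6, 13, 14, 12, 7, 17, 8]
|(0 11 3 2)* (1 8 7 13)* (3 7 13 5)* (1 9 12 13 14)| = |(0 11 7 5 3 2)(1 8 14)(9 12 13)| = 6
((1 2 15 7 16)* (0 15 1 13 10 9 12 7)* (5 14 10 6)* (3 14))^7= ((0 15)(1 2)(3 14 10 9 12 7 16 13 6 5))^7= (0 15)(1 2)(3 13 12 14 6 7 10 5 16 9)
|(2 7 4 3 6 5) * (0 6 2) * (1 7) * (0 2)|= 8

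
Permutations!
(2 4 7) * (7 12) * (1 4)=(1 4 12 7 2)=[0, 4, 1, 3, 12, 5, 6, 2, 8, 9, 10, 11, 7]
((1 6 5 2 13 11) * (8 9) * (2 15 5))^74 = ((1 6 2 13 11)(5 15)(8 9))^74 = (15)(1 11 13 2 6)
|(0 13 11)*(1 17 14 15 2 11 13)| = 7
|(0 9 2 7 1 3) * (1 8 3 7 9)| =10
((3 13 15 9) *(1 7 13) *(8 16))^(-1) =(1 3 9 15 13 7)(8 16)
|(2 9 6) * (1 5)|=6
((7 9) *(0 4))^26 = ((0 4)(7 9))^26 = (9)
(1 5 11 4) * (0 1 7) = (0 1 5 11 4 7) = [1, 5, 2, 3, 7, 11, 6, 0, 8, 9, 10, 4]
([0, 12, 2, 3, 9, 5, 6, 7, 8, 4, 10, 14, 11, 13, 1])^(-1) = (1 14 11 12)(4 9)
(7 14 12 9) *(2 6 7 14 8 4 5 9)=[0, 1, 6, 3, 5, 9, 7, 8, 4, 14, 10, 11, 2, 13, 12]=(2 6 7 8 4 5 9 14 12)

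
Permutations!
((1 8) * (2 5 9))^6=((1 8)(2 5 9))^6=(9)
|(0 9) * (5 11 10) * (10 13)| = 4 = |(0 9)(5 11 13 10)|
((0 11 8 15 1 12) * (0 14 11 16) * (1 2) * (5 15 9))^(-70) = (16)(1 14 8 5 2 12 11 9 15)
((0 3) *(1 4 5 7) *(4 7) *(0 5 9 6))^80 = ((0 3 5 4 9 6)(1 7))^80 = (0 5 9)(3 4 6)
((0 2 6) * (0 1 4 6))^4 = (1 4 6)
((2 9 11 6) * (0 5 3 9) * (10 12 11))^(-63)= (12)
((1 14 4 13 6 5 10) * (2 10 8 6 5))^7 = (1 2 8 13 14 10 6 5 4)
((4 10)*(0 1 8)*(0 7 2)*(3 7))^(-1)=((0 1 8 3 7 2)(4 10))^(-1)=(0 2 7 3 8 1)(4 10)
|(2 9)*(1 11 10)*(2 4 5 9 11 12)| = |(1 12 2 11 10)(4 5 9)| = 15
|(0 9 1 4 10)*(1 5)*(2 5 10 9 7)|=8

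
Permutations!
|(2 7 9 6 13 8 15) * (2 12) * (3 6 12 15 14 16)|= |(2 7 9 12)(3 6 13 8 14 16)|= 12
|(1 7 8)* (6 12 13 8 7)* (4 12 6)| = |(1 4 12 13 8)| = 5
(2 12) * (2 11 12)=(11 12)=[0, 1, 2, 3, 4, 5, 6, 7, 8, 9, 10, 12, 11]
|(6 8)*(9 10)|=|(6 8)(9 10)|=2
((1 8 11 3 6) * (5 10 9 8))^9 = ((1 5 10 9 8 11 3 6))^9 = (1 5 10 9 8 11 3 6)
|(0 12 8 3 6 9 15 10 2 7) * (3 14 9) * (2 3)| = |(0 12 8 14 9 15 10 3 6 2 7)| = 11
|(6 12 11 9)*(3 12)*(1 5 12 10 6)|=|(1 5 12 11 9)(3 10 6)|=15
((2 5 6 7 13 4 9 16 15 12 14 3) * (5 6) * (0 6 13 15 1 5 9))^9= (0 4 13 2 3 14 12 15 7 6)(1 5 9 16)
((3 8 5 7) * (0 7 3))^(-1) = (0 7)(3 5 8)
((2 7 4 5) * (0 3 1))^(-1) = ((0 3 1)(2 7 4 5))^(-1) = (0 1 3)(2 5 4 7)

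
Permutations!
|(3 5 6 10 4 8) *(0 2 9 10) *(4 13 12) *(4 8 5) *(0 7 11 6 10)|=21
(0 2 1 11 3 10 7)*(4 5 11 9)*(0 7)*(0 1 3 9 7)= (0 2 3 10 1 7)(4 5 11 9)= [2, 7, 3, 10, 5, 11, 6, 0, 8, 4, 1, 9]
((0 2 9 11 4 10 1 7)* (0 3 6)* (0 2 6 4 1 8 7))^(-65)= (0 6 2 9 11 1)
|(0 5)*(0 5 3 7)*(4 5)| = |(0 3 7)(4 5)| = 6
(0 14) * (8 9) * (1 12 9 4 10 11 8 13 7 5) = [14, 12, 2, 3, 10, 1, 6, 5, 4, 13, 11, 8, 9, 7, 0] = (0 14)(1 12 9 13 7 5)(4 10 11 8)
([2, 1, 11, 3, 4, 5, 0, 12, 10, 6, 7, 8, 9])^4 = (0 10 6 8 9 11 12 2 7)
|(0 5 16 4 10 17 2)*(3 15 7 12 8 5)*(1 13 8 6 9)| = |(0 3 15 7 12 6 9 1 13 8 5 16 4 10 17 2)| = 16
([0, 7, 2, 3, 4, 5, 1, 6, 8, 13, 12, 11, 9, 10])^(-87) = (9 13 10 12)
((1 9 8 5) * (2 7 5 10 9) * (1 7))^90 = (10)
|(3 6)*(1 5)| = 2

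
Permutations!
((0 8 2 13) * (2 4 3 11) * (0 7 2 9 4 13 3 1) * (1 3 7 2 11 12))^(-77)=((0 8 13 2 7 11 9 4 3 12 1))^(-77)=(13)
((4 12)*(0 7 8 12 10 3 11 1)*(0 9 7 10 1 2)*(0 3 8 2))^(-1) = ((0 10 8 12 4 1 9 7 2 3 11))^(-1) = (0 11 3 2 7 9 1 4 12 8 10)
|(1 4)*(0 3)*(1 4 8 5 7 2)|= 10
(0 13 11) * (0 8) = (0 13 11 8) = [13, 1, 2, 3, 4, 5, 6, 7, 0, 9, 10, 8, 12, 11]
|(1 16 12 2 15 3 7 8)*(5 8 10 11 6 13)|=|(1 16 12 2 15 3 7 10 11 6 13 5 8)|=13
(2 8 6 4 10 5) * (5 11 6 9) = [0, 1, 8, 3, 10, 2, 4, 7, 9, 5, 11, 6] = (2 8 9 5)(4 10 11 6)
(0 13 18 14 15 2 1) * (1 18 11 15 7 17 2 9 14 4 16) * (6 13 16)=(0 16 1)(2 18 4 6 13 11 15 9 14 7 17)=[16, 0, 18, 3, 6, 5, 13, 17, 8, 14, 10, 15, 12, 11, 7, 9, 1, 2, 4]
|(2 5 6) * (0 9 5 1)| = 6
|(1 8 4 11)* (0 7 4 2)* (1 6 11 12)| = |(0 7 4 12 1 8 2)(6 11)| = 14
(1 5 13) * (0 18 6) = [18, 5, 2, 3, 4, 13, 0, 7, 8, 9, 10, 11, 12, 1, 14, 15, 16, 17, 6] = (0 18 6)(1 5 13)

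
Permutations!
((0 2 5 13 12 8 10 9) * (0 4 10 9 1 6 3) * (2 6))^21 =(1 13 9)(2 12 4)(5 8 10)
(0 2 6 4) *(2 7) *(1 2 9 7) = (0 1 2 6 4)(7 9) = [1, 2, 6, 3, 0, 5, 4, 9, 8, 7]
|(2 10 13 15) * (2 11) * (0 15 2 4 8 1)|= 6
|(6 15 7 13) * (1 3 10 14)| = 4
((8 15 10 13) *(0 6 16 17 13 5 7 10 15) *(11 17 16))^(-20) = ((0 6 11 17 13 8)(5 7 10))^(-20) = (0 13 11)(5 7 10)(6 8 17)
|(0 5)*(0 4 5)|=|(4 5)|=2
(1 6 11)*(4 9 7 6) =(1 4 9 7 6 11) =[0, 4, 2, 3, 9, 5, 11, 6, 8, 7, 10, 1]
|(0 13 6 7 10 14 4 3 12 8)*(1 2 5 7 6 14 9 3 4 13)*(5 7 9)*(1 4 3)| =30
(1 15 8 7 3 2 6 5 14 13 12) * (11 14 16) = (1 15 8 7 3 2 6 5 16 11 14 13 12) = [0, 15, 6, 2, 4, 16, 5, 3, 7, 9, 10, 14, 1, 12, 13, 8, 11]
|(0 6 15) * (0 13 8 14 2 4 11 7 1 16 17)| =13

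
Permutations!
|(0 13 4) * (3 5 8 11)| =12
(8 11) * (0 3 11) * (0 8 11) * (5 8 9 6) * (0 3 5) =(11)(0 5 8 9 6) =[5, 1, 2, 3, 4, 8, 0, 7, 9, 6, 10, 11]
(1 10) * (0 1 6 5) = [1, 10, 2, 3, 4, 0, 5, 7, 8, 9, 6] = (0 1 10 6 5)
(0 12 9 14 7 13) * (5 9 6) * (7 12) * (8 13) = (0 7 8 13)(5 9 14 12 6) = [7, 1, 2, 3, 4, 9, 5, 8, 13, 14, 10, 11, 6, 0, 12]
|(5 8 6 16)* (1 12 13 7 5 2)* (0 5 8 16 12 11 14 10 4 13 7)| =|(0 5 16 2 1 11 14 10 4 13)(6 12 7 8)| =20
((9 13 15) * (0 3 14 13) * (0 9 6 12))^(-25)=((0 3 14 13 15 6 12))^(-25)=(0 13 12 14 6 3 15)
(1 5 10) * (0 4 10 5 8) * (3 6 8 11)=(0 4 10 1 11 3 6 8)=[4, 11, 2, 6, 10, 5, 8, 7, 0, 9, 1, 3]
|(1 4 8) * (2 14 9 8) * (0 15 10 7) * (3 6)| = |(0 15 10 7)(1 4 2 14 9 8)(3 6)| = 12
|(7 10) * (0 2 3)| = |(0 2 3)(7 10)| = 6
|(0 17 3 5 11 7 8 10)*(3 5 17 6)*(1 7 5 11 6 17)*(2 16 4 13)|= |(0 17 11 5 6 3 1 7 8 10)(2 16 4 13)|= 20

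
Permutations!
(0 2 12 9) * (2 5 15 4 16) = (0 5 15 4 16 2 12 9) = [5, 1, 12, 3, 16, 15, 6, 7, 8, 0, 10, 11, 9, 13, 14, 4, 2]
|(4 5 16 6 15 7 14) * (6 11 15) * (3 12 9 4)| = 10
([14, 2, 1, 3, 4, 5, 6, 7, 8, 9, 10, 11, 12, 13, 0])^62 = (14)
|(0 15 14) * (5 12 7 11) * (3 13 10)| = 12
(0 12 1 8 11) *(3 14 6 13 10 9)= (0 12 1 8 11)(3 14 6 13 10 9)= [12, 8, 2, 14, 4, 5, 13, 7, 11, 3, 9, 0, 1, 10, 6]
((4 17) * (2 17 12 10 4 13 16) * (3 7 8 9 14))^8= ((2 17 13 16)(3 7 8 9 14)(4 12 10))^8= (17)(3 9 7 14 8)(4 10 12)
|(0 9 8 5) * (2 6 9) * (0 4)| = |(0 2 6 9 8 5 4)| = 7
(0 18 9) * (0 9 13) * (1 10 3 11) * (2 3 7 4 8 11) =(0 18 13)(1 10 7 4 8 11)(2 3) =[18, 10, 3, 2, 8, 5, 6, 4, 11, 9, 7, 1, 12, 0, 14, 15, 16, 17, 13]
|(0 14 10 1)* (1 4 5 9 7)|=|(0 14 10 4 5 9 7 1)|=8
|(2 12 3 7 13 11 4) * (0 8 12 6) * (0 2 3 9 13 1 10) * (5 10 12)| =8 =|(0 8 5 10)(1 12 9 13 11 4 3 7)(2 6)|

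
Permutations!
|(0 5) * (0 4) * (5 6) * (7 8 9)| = |(0 6 5 4)(7 8 9)| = 12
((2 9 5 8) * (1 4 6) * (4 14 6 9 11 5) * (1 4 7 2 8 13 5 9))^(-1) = ((1 14 6 4)(2 11 9 7)(5 13))^(-1) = (1 4 6 14)(2 7 9 11)(5 13)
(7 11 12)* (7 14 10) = (7 11 12 14 10) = [0, 1, 2, 3, 4, 5, 6, 11, 8, 9, 7, 12, 14, 13, 10]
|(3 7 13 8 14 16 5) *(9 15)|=|(3 7 13 8 14 16 5)(9 15)|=14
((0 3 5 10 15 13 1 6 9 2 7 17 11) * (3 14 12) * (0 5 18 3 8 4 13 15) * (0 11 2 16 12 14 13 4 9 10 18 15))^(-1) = (0 15 3 18 5 11 10 6 1 13)(2 17 7)(8 12 16 9) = ((0 13 1 6 10 11 5 18 3 15)(2 7 17)(8 9 16 12))^(-1)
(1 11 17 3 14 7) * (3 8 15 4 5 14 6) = (1 11 17 8 15 4 5 14 7)(3 6) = [0, 11, 2, 6, 5, 14, 3, 1, 15, 9, 10, 17, 12, 13, 7, 4, 16, 8]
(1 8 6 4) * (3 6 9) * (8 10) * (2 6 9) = (1 10 8 2 6 4)(3 9) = [0, 10, 6, 9, 1, 5, 4, 7, 2, 3, 8]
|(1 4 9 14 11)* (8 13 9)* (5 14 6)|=|(1 4 8 13 9 6 5 14 11)|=9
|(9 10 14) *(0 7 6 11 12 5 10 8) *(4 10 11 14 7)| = 24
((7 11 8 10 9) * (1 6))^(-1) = ((1 6)(7 11 8 10 9))^(-1) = (1 6)(7 9 10 8 11)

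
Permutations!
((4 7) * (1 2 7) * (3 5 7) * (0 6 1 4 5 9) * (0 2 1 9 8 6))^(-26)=(2 9 6 8 3)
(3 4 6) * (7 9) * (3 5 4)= (4 6 5)(7 9)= [0, 1, 2, 3, 6, 4, 5, 9, 8, 7]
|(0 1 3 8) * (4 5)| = |(0 1 3 8)(4 5)| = 4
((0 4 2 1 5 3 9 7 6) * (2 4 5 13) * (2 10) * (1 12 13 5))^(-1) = (0 6 7 9 3 5 1)(2 10 13 12)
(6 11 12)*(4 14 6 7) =(4 14 6 11 12 7) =[0, 1, 2, 3, 14, 5, 11, 4, 8, 9, 10, 12, 7, 13, 6]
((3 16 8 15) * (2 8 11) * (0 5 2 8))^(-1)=(0 2 5)(3 15 8 11 16)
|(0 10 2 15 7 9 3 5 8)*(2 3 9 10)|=|(0 2 15 7 10 3 5 8)|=8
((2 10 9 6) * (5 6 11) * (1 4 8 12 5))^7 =((1 4 8 12 5 6 2 10 9 11))^7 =(1 10 5 4 9 6 8 11 2 12)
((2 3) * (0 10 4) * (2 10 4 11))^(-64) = (11)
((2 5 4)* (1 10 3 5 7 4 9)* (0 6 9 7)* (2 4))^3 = (0 1 5)(2 9 3)(6 10 7)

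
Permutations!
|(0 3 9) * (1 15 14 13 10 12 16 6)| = |(0 3 9)(1 15 14 13 10 12 16 6)| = 24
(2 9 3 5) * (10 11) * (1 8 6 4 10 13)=(1 8 6 4 10 11 13)(2 9 3 5)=[0, 8, 9, 5, 10, 2, 4, 7, 6, 3, 11, 13, 12, 1]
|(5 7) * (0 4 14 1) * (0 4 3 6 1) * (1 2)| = |(0 3 6 2 1 4 14)(5 7)| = 14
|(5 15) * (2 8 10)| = 6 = |(2 8 10)(5 15)|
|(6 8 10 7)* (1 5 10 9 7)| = |(1 5 10)(6 8 9 7)| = 12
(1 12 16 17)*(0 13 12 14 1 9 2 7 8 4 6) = [13, 14, 7, 3, 6, 5, 0, 8, 4, 2, 10, 11, 16, 12, 1, 15, 17, 9] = (0 13 12 16 17 9 2 7 8 4 6)(1 14)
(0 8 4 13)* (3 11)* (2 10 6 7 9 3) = (0 8 4 13)(2 10 6 7 9 3 11) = [8, 1, 10, 11, 13, 5, 7, 9, 4, 3, 6, 2, 12, 0]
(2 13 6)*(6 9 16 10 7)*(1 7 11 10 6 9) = [0, 7, 13, 3, 4, 5, 2, 9, 8, 16, 11, 10, 12, 1, 14, 15, 6] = (1 7 9 16 6 2 13)(10 11)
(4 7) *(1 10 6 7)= (1 10 6 7 4)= [0, 10, 2, 3, 1, 5, 7, 4, 8, 9, 6]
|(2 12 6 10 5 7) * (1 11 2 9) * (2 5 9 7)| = 8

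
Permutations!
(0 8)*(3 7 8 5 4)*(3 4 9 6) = [5, 1, 2, 7, 4, 9, 3, 8, 0, 6] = (0 5 9 6 3 7 8)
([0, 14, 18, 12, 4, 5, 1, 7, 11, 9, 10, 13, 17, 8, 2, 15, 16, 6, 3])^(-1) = [0, 6, 14, 18, 4, 5, 17, 7, 13, 9, 10, 8, 3, 11, 1, 15, 16, 12, 2]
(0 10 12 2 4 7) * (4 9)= (0 10 12 2 9 4 7)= [10, 1, 9, 3, 7, 5, 6, 0, 8, 4, 12, 11, 2]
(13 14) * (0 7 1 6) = (0 7 1 6)(13 14) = [7, 6, 2, 3, 4, 5, 0, 1, 8, 9, 10, 11, 12, 14, 13]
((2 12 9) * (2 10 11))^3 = (2 10 12 11 9)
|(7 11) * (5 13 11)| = |(5 13 11 7)| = 4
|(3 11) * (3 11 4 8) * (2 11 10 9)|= |(2 11 10 9)(3 4 8)|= 12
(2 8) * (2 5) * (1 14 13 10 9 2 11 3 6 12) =(1 14 13 10 9 2 8 5 11 3 6 12) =[0, 14, 8, 6, 4, 11, 12, 7, 5, 2, 9, 3, 1, 10, 13]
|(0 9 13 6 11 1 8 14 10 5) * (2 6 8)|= |(0 9 13 8 14 10 5)(1 2 6 11)|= 28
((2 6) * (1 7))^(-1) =(1 7)(2 6)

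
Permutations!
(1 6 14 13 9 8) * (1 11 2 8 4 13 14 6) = (14)(2 8 11)(4 13 9) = [0, 1, 8, 3, 13, 5, 6, 7, 11, 4, 10, 2, 12, 9, 14]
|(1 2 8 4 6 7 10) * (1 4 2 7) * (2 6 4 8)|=5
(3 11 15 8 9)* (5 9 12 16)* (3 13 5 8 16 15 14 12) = [0, 1, 2, 11, 4, 9, 6, 7, 3, 13, 10, 14, 15, 5, 12, 16, 8] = (3 11 14 12 15 16 8)(5 9 13)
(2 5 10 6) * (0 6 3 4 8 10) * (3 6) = (0 3 4 8 10 6 2 5) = [3, 1, 5, 4, 8, 0, 2, 7, 10, 9, 6]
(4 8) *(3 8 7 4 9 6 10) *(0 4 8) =(0 4 7 8 9 6 10 3) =[4, 1, 2, 0, 7, 5, 10, 8, 9, 6, 3]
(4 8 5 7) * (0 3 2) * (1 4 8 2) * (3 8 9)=(0 8 5 7 9 3 1 4 2)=[8, 4, 0, 1, 2, 7, 6, 9, 5, 3]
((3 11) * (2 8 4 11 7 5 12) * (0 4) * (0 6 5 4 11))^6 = ((0 11 3 7 4)(2 8 6 5 12))^6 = (0 11 3 7 4)(2 8 6 5 12)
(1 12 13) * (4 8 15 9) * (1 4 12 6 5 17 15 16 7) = (1 6 5 17 15 9 12 13 4 8 16 7) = [0, 6, 2, 3, 8, 17, 5, 1, 16, 12, 10, 11, 13, 4, 14, 9, 7, 15]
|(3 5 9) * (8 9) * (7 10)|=|(3 5 8 9)(7 10)|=4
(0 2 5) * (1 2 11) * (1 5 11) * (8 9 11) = (0 1 2 8 9 11 5) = [1, 2, 8, 3, 4, 0, 6, 7, 9, 11, 10, 5]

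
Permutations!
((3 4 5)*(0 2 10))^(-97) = (0 10 2)(3 5 4)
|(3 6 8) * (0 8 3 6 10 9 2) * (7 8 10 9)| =8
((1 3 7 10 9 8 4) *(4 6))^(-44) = (1 9)(3 8)(4 10)(6 7)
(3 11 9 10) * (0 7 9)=[7, 1, 2, 11, 4, 5, 6, 9, 8, 10, 3, 0]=(0 7 9 10 3 11)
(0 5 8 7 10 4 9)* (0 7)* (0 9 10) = (0 5 8 9 7)(4 10) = [5, 1, 2, 3, 10, 8, 6, 0, 9, 7, 4]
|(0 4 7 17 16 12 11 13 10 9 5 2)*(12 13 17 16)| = 9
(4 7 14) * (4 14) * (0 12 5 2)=(14)(0 12 5 2)(4 7)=[12, 1, 0, 3, 7, 2, 6, 4, 8, 9, 10, 11, 5, 13, 14]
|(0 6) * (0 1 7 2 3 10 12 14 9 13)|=|(0 6 1 7 2 3 10 12 14 9 13)|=11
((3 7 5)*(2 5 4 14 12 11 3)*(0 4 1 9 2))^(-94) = ((0 4 14 12 11 3 7 1 9 2 5))^(-94) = (0 3 5 11 2 12 9 14 1 4 7)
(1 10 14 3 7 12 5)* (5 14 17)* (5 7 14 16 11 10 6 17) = (1 6 17 7 12 16 11 10 5)(3 14) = [0, 6, 2, 14, 4, 1, 17, 12, 8, 9, 5, 10, 16, 13, 3, 15, 11, 7]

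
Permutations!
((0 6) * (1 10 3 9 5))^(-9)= (0 6)(1 10 3 9 5)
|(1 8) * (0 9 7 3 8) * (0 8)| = |(0 9 7 3)(1 8)| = 4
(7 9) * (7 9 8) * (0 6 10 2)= (0 6 10 2)(7 8)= [6, 1, 0, 3, 4, 5, 10, 8, 7, 9, 2]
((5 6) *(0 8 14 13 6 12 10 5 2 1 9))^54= ((0 8 14 13 6 2 1 9)(5 12 10))^54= (0 1 6 14)(2 13 8 9)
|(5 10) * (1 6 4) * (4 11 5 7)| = |(1 6 11 5 10 7 4)| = 7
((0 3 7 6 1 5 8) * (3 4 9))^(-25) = ((0 4 9 3 7 6 1 5 8))^(-25) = (0 9 7 1 8 4 3 6 5)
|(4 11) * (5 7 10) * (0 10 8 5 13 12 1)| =|(0 10 13 12 1)(4 11)(5 7 8)| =30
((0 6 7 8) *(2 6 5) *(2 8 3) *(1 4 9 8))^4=((0 5 1 4 9 8)(2 6 7 3))^4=(0 9 1)(4 5 8)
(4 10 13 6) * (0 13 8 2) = (0 13 6 4 10 8 2) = [13, 1, 0, 3, 10, 5, 4, 7, 2, 9, 8, 11, 12, 6]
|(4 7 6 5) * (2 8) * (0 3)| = 4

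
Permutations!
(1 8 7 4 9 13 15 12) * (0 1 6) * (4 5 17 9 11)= [1, 8, 2, 3, 11, 17, 0, 5, 7, 13, 10, 4, 6, 15, 14, 12, 16, 9]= (0 1 8 7 5 17 9 13 15 12 6)(4 11)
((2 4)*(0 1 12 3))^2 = ((0 1 12 3)(2 4))^2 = (0 12)(1 3)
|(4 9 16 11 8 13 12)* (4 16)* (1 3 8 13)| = 12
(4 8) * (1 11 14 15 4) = (1 11 14 15 4 8) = [0, 11, 2, 3, 8, 5, 6, 7, 1, 9, 10, 14, 12, 13, 15, 4]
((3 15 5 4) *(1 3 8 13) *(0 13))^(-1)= ((0 13 1 3 15 5 4 8))^(-1)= (0 8 4 5 15 3 1 13)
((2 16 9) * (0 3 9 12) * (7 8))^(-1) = ((0 3 9 2 16 12)(7 8))^(-1) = (0 12 16 2 9 3)(7 8)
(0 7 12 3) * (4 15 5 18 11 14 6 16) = (0 7 12 3)(4 15 5 18 11 14 6 16) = [7, 1, 2, 0, 15, 18, 16, 12, 8, 9, 10, 14, 3, 13, 6, 5, 4, 17, 11]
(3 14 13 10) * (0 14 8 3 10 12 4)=(0 14 13 12 4)(3 8)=[14, 1, 2, 8, 0, 5, 6, 7, 3, 9, 10, 11, 4, 12, 13]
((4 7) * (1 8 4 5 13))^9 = ((1 8 4 7 5 13))^9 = (1 7)(4 13)(5 8)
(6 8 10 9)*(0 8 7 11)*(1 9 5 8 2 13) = (0 2 13 1 9 6 7 11)(5 8 10) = [2, 9, 13, 3, 4, 8, 7, 11, 10, 6, 5, 0, 12, 1]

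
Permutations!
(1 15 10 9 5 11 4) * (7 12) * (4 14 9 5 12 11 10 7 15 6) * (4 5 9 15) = [0, 6, 2, 3, 1, 10, 5, 11, 8, 12, 9, 14, 4, 13, 15, 7] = (1 6 5 10 9 12 4)(7 11 14 15)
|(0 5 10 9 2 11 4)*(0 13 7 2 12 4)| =10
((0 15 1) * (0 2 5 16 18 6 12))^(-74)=((0 15 1 2 5 16 18 6 12))^(-74)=(0 6 16 2 15 12 18 5 1)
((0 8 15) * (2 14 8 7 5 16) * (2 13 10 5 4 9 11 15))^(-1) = (0 15 11 9 4 7)(2 8 14)(5 10 13 16)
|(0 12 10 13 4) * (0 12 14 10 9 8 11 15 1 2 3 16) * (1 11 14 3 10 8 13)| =12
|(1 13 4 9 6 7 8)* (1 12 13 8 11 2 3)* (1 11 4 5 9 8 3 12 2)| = 9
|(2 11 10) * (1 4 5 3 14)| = 15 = |(1 4 5 3 14)(2 11 10)|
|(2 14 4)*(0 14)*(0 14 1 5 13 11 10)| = 6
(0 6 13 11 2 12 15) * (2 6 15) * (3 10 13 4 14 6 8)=(0 15)(2 12)(3 10 13 11 8)(4 14 6)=[15, 1, 12, 10, 14, 5, 4, 7, 3, 9, 13, 8, 2, 11, 6, 0]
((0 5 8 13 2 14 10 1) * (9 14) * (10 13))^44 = (14)(0 1 10 8 5)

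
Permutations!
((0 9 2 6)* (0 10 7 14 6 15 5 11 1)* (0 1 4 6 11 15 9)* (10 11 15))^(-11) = ((2 9)(4 6 11)(5 10 7 14 15))^(-11) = (2 9)(4 6 11)(5 15 14 7 10)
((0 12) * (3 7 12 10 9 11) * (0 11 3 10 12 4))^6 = (0 7 9 11)(3 10 12 4)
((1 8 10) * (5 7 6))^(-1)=(1 10 8)(5 6 7)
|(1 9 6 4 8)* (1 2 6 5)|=12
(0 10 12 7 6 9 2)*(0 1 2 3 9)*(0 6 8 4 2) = (0 10 12 7 8 4 2 1)(3 9) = [10, 0, 1, 9, 2, 5, 6, 8, 4, 3, 12, 11, 7]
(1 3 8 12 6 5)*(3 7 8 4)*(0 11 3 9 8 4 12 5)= [11, 7, 2, 12, 9, 1, 0, 4, 5, 8, 10, 3, 6]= (0 11 3 12 6)(1 7 4 9 8 5)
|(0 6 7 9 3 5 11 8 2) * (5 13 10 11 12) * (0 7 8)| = 10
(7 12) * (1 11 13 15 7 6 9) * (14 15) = (1 11 13 14 15 7 12 6 9) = [0, 11, 2, 3, 4, 5, 9, 12, 8, 1, 10, 13, 6, 14, 15, 7]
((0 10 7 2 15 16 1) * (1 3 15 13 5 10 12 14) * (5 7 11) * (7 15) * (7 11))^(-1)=(0 1 14 12)(2 7 10 5 11 3 16 15 13)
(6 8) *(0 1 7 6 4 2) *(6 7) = (0 1 6 8 4 2) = [1, 6, 0, 3, 2, 5, 8, 7, 4]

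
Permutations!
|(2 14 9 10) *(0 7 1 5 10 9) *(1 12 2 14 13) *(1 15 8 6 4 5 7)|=|(0 1 7 12 2 13 15 8 6 4 5 10 14)|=13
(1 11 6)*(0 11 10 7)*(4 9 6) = [11, 10, 2, 3, 9, 5, 1, 0, 8, 6, 7, 4] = (0 11 4 9 6 1 10 7)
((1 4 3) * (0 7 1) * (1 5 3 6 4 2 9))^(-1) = (0 3 5 7)(1 9 2)(4 6)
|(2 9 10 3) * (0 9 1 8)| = 7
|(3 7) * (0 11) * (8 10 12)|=6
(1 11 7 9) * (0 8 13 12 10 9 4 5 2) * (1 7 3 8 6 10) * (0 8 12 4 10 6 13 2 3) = (0 13 4 5 3 12 1 11)(2 8)(7 10 9) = [13, 11, 8, 12, 5, 3, 6, 10, 2, 7, 9, 0, 1, 4]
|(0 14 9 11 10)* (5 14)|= 6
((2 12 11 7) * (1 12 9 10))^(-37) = (1 9 7 12 10 2 11)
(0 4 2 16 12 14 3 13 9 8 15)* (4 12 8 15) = (0 12 14 3 13 9 15)(2 16 8 4) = [12, 1, 16, 13, 2, 5, 6, 7, 4, 15, 10, 11, 14, 9, 3, 0, 8]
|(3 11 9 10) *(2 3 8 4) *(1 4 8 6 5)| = |(1 4 2 3 11 9 10 6 5)| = 9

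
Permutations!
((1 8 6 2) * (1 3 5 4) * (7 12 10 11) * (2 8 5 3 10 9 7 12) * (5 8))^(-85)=(2 7 9 12 11 10)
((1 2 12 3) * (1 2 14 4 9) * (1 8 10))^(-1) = (1 10 8 9 4 14)(2 3 12)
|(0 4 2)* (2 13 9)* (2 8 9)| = 4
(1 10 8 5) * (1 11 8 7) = (1 10 7)(5 11 8) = [0, 10, 2, 3, 4, 11, 6, 1, 5, 9, 7, 8]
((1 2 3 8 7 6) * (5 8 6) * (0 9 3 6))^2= (0 3 9)(1 6 2)(5 7 8)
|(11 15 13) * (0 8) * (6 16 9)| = |(0 8)(6 16 9)(11 15 13)| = 6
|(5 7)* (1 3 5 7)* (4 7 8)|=3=|(1 3 5)(4 7 8)|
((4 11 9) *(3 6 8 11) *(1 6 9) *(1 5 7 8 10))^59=(1 10 6)(3 4 9)(5 11 8 7)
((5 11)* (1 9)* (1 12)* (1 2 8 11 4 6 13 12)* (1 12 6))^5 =((1 9 12 2 8 11 5 4)(6 13))^5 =(1 11 12 4 8 9 5 2)(6 13)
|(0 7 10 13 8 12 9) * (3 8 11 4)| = 10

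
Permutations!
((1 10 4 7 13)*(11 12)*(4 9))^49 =(1 10 9 4 7 13)(11 12)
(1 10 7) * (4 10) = [0, 4, 2, 3, 10, 5, 6, 1, 8, 9, 7] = (1 4 10 7)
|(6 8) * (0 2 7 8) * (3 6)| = 6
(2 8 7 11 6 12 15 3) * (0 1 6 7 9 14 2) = (0 1 6 12 15 3)(2 8 9 14)(7 11) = [1, 6, 8, 0, 4, 5, 12, 11, 9, 14, 10, 7, 15, 13, 2, 3]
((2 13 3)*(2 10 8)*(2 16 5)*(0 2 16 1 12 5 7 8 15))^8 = (0 13 10)(1 5 7)(2 3 15)(8 12 16)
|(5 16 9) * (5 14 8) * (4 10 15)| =|(4 10 15)(5 16 9 14 8)| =15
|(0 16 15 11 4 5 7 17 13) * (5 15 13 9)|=|(0 16 13)(4 15 11)(5 7 17 9)|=12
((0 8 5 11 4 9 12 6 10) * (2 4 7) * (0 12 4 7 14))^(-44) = ((0 8 5 11 14)(2 7)(4 9)(6 10 12))^(-44) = (0 8 5 11 14)(6 10 12)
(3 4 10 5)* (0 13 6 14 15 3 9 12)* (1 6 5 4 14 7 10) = (0 13 5 9 12)(1 6 7 10 4)(3 14 15) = [13, 6, 2, 14, 1, 9, 7, 10, 8, 12, 4, 11, 0, 5, 15, 3]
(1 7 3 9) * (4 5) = [0, 7, 2, 9, 5, 4, 6, 3, 8, 1] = (1 7 3 9)(4 5)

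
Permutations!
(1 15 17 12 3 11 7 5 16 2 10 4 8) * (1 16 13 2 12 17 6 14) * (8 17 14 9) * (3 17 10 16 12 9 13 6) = (1 15 3 11 7 5 6 13 2 16 9 8 12 17 14)(4 10) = [0, 15, 16, 11, 10, 6, 13, 5, 12, 8, 4, 7, 17, 2, 1, 3, 9, 14]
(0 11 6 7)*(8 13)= (0 11 6 7)(8 13)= [11, 1, 2, 3, 4, 5, 7, 0, 13, 9, 10, 6, 12, 8]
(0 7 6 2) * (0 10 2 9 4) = [7, 1, 10, 3, 0, 5, 9, 6, 8, 4, 2] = (0 7 6 9 4)(2 10)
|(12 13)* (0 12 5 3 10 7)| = 7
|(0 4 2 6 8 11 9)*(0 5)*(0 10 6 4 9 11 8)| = 10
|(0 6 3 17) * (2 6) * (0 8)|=|(0 2 6 3 17 8)|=6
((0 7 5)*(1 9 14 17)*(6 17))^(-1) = ((0 7 5)(1 9 14 6 17))^(-1) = (0 5 7)(1 17 6 14 9)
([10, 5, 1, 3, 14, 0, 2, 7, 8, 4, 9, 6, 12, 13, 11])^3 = (0 4 6 5 9 11 1 10 14 2)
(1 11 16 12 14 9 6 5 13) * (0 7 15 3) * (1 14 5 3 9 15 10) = (0 7 10 1 11 16 12 5 13 14 15 9 6 3) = [7, 11, 2, 0, 4, 13, 3, 10, 8, 6, 1, 16, 5, 14, 15, 9, 12]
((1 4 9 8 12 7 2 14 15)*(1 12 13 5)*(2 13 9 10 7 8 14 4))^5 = ((1 2 4 10 7 13 5)(8 9 14 15 12))^5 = (15)(1 13 10 2 5 7 4)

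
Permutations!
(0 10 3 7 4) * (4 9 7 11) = (0 10 3 11 4)(7 9) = [10, 1, 2, 11, 0, 5, 6, 9, 8, 7, 3, 4]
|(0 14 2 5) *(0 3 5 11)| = |(0 14 2 11)(3 5)| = 4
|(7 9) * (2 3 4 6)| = |(2 3 4 6)(7 9)| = 4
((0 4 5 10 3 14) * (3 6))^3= (0 10 14 5 3 4 6)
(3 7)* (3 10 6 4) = (3 7 10 6 4) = [0, 1, 2, 7, 3, 5, 4, 10, 8, 9, 6]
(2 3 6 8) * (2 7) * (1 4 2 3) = (1 4 2)(3 6 8 7) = [0, 4, 1, 6, 2, 5, 8, 3, 7]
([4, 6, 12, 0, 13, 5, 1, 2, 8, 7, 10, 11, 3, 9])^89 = [4, 6, 12, 0, 13, 5, 1, 2, 8, 7, 10, 11, 3, 9]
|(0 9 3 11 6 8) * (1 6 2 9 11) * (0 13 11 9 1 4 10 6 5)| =|(0 9 3 4 10 6 8 13 11 2 1 5)| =12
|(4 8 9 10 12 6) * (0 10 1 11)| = 9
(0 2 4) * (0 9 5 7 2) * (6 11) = (2 4 9 5 7)(6 11) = [0, 1, 4, 3, 9, 7, 11, 2, 8, 5, 10, 6]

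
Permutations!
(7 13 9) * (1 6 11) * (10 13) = (1 6 11)(7 10 13 9) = [0, 6, 2, 3, 4, 5, 11, 10, 8, 7, 13, 1, 12, 9]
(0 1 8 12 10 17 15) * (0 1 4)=[4, 8, 2, 3, 0, 5, 6, 7, 12, 9, 17, 11, 10, 13, 14, 1, 16, 15]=(0 4)(1 8 12 10 17 15)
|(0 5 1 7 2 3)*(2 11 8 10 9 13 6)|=12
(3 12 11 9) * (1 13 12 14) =(1 13 12 11 9 3 14) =[0, 13, 2, 14, 4, 5, 6, 7, 8, 3, 10, 9, 11, 12, 1]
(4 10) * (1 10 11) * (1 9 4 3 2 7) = (1 10 3 2 7)(4 11 9) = [0, 10, 7, 2, 11, 5, 6, 1, 8, 4, 3, 9]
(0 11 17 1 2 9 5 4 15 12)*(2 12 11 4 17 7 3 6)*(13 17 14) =(0 4 15 11 7 3 6 2 9 5 14 13 17 1 12) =[4, 12, 9, 6, 15, 14, 2, 3, 8, 5, 10, 7, 0, 17, 13, 11, 16, 1]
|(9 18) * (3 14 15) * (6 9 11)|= |(3 14 15)(6 9 18 11)|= 12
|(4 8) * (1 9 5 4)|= |(1 9 5 4 8)|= 5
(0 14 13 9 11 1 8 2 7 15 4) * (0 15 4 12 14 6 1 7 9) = (0 6 1 8 2 9 11 7 4 15 12 14 13) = [6, 8, 9, 3, 15, 5, 1, 4, 2, 11, 10, 7, 14, 0, 13, 12]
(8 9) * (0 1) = (0 1)(8 9) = [1, 0, 2, 3, 4, 5, 6, 7, 9, 8]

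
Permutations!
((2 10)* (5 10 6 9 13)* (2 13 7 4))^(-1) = ((2 6 9 7 4)(5 10 13))^(-1) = (2 4 7 9 6)(5 13 10)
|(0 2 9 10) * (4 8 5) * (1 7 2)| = 6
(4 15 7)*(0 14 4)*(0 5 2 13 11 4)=(0 14)(2 13 11 4 15 7 5)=[14, 1, 13, 3, 15, 2, 6, 5, 8, 9, 10, 4, 12, 11, 0, 7]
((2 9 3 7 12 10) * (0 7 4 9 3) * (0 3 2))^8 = (12)(3 9 4)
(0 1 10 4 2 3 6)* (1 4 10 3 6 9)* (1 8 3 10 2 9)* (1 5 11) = (0 4 9 8 3 5 11 1 10 2 6) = [4, 10, 6, 5, 9, 11, 0, 7, 3, 8, 2, 1]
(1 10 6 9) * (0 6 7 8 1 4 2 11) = (0 6 9 4 2 11)(1 10 7 8) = [6, 10, 11, 3, 2, 5, 9, 8, 1, 4, 7, 0]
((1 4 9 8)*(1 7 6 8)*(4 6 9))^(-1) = (1 9 7 8 6)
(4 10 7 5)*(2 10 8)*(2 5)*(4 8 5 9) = (2 10 7)(4 5 8 9) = [0, 1, 10, 3, 5, 8, 6, 2, 9, 4, 7]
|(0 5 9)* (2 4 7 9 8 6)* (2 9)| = 15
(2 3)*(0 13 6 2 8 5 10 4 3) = (0 13 6 2)(3 8 5 10 4) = [13, 1, 0, 8, 3, 10, 2, 7, 5, 9, 4, 11, 12, 6]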